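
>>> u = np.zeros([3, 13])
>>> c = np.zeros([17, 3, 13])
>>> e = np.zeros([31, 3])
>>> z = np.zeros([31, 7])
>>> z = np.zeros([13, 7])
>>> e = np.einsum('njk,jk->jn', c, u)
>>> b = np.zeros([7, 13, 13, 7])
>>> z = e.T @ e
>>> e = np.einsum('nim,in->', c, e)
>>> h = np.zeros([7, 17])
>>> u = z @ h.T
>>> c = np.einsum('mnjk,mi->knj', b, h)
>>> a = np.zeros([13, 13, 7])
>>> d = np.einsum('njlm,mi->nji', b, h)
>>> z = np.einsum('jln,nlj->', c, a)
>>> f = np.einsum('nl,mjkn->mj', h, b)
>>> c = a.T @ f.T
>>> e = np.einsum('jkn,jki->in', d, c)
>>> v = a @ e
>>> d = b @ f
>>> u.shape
(17, 7)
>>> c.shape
(7, 13, 7)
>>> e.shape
(7, 17)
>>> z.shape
()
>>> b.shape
(7, 13, 13, 7)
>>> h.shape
(7, 17)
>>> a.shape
(13, 13, 7)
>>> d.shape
(7, 13, 13, 13)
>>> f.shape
(7, 13)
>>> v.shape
(13, 13, 17)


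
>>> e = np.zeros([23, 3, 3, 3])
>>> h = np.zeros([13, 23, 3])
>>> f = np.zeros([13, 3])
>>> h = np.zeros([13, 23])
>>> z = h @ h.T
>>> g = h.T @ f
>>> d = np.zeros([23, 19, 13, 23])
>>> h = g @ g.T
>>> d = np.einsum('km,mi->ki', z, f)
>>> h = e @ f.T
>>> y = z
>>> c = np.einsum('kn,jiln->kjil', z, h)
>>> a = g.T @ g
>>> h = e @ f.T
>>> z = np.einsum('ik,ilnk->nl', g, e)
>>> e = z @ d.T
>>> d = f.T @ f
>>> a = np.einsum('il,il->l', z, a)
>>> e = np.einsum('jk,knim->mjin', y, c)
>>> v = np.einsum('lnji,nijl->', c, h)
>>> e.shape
(3, 13, 3, 23)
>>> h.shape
(23, 3, 3, 13)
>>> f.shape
(13, 3)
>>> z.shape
(3, 3)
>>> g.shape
(23, 3)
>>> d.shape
(3, 3)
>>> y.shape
(13, 13)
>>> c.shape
(13, 23, 3, 3)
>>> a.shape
(3,)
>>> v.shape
()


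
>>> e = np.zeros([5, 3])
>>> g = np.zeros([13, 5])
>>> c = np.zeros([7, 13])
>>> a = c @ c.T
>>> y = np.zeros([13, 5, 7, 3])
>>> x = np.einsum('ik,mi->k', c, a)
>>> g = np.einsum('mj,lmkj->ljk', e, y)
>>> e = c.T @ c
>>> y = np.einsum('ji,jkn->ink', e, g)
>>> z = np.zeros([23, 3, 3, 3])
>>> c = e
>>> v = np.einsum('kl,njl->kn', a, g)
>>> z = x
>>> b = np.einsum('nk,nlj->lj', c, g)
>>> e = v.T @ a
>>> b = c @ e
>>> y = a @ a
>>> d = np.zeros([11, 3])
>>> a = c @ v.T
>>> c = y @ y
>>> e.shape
(13, 7)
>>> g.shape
(13, 3, 7)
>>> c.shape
(7, 7)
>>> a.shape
(13, 7)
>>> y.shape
(7, 7)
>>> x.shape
(13,)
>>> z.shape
(13,)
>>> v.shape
(7, 13)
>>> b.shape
(13, 7)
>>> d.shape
(11, 3)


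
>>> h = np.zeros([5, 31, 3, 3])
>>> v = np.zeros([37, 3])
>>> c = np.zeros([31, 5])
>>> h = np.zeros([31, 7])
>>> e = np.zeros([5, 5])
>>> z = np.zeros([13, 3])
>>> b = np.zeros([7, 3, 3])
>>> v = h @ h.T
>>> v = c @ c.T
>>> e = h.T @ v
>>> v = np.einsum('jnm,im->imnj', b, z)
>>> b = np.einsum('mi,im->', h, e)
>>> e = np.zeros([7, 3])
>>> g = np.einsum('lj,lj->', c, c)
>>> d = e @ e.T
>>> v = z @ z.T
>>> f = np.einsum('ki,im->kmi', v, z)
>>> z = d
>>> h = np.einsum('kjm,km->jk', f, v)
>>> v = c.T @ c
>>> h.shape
(3, 13)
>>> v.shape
(5, 5)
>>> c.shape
(31, 5)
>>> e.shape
(7, 3)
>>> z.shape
(7, 7)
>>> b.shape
()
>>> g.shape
()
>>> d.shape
(7, 7)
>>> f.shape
(13, 3, 13)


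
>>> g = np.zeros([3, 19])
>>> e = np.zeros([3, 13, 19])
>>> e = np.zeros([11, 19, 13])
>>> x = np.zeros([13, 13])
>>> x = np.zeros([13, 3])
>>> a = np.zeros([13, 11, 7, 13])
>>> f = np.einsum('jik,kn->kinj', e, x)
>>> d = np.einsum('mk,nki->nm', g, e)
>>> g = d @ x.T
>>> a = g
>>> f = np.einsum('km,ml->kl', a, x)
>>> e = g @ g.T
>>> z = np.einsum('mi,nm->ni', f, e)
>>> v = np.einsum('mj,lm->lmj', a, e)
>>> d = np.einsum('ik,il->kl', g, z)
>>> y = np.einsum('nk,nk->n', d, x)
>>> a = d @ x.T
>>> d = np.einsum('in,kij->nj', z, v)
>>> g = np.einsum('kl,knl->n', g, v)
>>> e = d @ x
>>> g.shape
(11,)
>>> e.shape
(3, 3)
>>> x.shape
(13, 3)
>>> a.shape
(13, 13)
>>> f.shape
(11, 3)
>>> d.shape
(3, 13)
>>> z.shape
(11, 3)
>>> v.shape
(11, 11, 13)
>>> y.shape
(13,)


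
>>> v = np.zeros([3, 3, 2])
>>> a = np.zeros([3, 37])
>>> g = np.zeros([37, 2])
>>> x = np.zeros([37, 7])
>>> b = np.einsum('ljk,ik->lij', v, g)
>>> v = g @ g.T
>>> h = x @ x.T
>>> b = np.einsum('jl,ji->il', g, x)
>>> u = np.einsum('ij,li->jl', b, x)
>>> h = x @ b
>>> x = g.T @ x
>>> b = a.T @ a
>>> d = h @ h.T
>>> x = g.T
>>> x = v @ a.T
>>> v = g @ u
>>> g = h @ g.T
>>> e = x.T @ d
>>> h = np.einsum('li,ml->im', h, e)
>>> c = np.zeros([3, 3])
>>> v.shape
(37, 37)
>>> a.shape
(3, 37)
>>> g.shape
(37, 37)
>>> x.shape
(37, 3)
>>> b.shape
(37, 37)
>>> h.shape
(2, 3)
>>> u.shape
(2, 37)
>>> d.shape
(37, 37)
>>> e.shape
(3, 37)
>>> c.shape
(3, 3)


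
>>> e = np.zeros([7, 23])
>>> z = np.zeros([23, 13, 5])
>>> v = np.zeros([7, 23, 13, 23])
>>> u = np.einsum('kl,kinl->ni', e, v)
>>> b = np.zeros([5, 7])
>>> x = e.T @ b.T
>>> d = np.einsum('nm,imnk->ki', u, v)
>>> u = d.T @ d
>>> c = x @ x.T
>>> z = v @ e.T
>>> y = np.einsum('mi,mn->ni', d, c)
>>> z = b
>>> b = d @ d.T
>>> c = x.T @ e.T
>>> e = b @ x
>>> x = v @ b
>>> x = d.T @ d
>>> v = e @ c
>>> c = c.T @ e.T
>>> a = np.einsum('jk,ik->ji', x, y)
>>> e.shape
(23, 5)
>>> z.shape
(5, 7)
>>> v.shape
(23, 7)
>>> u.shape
(7, 7)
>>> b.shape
(23, 23)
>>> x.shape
(7, 7)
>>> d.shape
(23, 7)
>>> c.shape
(7, 23)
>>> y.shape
(23, 7)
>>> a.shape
(7, 23)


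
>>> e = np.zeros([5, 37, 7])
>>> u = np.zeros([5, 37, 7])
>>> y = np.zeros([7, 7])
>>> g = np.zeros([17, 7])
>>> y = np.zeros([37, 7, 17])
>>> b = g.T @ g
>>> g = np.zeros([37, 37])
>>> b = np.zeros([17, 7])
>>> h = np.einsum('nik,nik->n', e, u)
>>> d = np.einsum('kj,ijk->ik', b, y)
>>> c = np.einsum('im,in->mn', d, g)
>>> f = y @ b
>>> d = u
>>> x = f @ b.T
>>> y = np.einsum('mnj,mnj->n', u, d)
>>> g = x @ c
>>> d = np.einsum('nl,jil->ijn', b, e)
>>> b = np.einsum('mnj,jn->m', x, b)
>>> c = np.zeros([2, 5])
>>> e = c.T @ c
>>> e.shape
(5, 5)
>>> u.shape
(5, 37, 7)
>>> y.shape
(37,)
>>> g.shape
(37, 7, 37)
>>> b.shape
(37,)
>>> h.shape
(5,)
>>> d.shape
(37, 5, 17)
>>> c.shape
(2, 5)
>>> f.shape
(37, 7, 7)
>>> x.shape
(37, 7, 17)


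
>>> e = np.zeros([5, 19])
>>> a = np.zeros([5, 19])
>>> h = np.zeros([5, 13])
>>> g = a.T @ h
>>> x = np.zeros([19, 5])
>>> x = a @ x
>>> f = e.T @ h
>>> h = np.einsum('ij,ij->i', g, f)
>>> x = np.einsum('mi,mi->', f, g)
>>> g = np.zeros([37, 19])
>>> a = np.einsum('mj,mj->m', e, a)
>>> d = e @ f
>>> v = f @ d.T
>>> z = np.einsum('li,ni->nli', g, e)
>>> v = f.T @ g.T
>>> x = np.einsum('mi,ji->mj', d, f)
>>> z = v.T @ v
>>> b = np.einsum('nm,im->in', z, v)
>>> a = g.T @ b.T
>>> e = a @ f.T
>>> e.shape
(19, 19)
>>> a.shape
(19, 13)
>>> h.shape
(19,)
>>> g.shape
(37, 19)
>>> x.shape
(5, 19)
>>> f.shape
(19, 13)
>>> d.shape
(5, 13)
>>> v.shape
(13, 37)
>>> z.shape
(37, 37)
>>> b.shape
(13, 37)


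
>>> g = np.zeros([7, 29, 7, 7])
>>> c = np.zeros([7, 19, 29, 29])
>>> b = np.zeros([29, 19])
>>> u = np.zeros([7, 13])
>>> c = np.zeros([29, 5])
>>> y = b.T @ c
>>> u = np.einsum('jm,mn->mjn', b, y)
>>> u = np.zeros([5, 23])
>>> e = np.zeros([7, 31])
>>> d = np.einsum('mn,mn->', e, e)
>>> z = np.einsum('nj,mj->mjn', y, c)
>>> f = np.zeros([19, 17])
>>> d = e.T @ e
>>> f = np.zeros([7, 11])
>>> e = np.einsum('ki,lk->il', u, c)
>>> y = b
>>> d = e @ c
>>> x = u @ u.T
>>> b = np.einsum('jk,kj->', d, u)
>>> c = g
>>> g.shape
(7, 29, 7, 7)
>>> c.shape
(7, 29, 7, 7)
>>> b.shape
()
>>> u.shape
(5, 23)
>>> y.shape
(29, 19)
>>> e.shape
(23, 29)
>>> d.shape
(23, 5)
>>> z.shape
(29, 5, 19)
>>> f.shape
(7, 11)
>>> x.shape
(5, 5)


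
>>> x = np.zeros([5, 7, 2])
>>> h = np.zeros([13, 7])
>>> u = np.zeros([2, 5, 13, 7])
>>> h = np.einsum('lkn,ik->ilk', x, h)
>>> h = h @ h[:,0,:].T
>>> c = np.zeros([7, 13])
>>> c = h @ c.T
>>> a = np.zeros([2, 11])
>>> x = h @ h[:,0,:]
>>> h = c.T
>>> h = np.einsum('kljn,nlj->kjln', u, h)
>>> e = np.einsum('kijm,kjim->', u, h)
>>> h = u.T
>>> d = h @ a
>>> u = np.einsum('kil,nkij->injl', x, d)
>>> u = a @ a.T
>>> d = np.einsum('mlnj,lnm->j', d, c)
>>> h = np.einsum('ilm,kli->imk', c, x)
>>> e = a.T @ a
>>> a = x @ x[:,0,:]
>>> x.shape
(13, 5, 13)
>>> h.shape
(13, 7, 13)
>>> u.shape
(2, 2)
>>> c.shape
(13, 5, 7)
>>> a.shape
(13, 5, 13)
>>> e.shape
(11, 11)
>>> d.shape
(11,)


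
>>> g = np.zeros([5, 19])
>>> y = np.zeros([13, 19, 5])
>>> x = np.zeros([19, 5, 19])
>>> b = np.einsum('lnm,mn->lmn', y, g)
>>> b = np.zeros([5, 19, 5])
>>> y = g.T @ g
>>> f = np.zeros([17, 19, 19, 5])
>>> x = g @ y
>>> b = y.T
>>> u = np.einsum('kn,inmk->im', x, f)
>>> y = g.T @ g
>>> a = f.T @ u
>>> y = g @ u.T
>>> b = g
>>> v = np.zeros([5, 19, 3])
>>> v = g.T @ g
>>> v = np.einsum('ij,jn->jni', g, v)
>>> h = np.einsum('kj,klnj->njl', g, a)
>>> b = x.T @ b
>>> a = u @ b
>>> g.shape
(5, 19)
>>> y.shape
(5, 17)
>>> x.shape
(5, 19)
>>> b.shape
(19, 19)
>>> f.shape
(17, 19, 19, 5)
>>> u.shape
(17, 19)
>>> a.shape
(17, 19)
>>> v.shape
(19, 19, 5)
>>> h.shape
(19, 19, 19)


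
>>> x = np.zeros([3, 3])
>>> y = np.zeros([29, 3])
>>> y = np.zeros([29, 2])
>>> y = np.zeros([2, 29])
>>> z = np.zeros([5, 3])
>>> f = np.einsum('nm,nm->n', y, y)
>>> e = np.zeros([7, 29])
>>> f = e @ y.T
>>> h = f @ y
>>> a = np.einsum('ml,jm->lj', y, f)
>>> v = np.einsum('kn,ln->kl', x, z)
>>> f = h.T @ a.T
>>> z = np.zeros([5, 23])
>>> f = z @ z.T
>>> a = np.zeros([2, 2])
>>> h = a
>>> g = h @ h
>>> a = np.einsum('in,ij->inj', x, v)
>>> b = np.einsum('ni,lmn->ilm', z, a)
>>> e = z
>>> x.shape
(3, 3)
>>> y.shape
(2, 29)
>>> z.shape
(5, 23)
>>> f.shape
(5, 5)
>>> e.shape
(5, 23)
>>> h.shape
(2, 2)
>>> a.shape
(3, 3, 5)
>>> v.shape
(3, 5)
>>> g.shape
(2, 2)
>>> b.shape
(23, 3, 3)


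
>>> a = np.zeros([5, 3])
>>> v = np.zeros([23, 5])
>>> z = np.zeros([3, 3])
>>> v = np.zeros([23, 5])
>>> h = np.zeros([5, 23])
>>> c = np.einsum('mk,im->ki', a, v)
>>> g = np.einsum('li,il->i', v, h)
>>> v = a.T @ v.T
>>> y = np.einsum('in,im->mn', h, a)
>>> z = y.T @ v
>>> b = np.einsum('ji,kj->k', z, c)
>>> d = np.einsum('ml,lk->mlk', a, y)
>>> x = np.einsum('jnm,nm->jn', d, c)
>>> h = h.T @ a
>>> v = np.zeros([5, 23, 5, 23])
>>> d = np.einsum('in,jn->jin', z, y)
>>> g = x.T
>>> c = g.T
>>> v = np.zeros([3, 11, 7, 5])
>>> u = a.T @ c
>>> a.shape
(5, 3)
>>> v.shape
(3, 11, 7, 5)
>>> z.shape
(23, 23)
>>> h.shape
(23, 3)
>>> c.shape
(5, 3)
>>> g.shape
(3, 5)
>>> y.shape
(3, 23)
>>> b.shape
(3,)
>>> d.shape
(3, 23, 23)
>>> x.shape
(5, 3)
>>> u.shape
(3, 3)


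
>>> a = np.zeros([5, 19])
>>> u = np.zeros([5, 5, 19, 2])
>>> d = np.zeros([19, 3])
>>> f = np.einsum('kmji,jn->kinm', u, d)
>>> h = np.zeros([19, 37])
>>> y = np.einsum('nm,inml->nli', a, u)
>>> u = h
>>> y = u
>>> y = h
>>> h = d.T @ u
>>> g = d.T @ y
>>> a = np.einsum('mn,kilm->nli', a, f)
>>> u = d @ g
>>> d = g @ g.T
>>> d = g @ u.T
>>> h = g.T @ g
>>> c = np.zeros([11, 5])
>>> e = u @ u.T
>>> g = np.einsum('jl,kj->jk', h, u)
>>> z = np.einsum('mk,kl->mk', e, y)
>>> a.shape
(19, 3, 2)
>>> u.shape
(19, 37)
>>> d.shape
(3, 19)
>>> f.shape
(5, 2, 3, 5)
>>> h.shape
(37, 37)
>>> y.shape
(19, 37)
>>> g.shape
(37, 19)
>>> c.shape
(11, 5)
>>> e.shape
(19, 19)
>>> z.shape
(19, 19)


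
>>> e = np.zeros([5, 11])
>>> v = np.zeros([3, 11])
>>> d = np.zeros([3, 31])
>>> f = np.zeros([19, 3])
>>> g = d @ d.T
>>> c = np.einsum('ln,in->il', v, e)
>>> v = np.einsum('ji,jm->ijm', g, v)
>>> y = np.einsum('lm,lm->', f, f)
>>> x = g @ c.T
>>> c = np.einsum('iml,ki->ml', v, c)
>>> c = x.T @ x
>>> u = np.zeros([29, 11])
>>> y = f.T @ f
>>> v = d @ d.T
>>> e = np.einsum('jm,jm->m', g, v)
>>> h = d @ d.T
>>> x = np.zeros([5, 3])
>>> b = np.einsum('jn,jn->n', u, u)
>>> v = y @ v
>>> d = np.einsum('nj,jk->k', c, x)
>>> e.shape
(3,)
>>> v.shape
(3, 3)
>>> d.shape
(3,)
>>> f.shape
(19, 3)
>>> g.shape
(3, 3)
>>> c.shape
(5, 5)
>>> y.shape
(3, 3)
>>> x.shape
(5, 3)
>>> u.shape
(29, 11)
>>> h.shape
(3, 3)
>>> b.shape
(11,)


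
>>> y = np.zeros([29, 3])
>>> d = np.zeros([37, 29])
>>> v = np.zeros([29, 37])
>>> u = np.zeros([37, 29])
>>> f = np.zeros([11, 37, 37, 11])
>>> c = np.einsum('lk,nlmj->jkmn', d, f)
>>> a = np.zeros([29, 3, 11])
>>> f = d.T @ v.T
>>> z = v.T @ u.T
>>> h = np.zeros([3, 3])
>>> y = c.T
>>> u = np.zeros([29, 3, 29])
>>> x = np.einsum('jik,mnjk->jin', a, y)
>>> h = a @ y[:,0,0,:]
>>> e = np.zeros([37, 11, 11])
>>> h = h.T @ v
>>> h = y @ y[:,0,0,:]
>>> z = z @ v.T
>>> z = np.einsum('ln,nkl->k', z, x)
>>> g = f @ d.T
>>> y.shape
(11, 37, 29, 11)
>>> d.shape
(37, 29)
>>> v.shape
(29, 37)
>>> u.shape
(29, 3, 29)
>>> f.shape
(29, 29)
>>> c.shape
(11, 29, 37, 11)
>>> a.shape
(29, 3, 11)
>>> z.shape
(3,)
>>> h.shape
(11, 37, 29, 11)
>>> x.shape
(29, 3, 37)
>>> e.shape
(37, 11, 11)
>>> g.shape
(29, 37)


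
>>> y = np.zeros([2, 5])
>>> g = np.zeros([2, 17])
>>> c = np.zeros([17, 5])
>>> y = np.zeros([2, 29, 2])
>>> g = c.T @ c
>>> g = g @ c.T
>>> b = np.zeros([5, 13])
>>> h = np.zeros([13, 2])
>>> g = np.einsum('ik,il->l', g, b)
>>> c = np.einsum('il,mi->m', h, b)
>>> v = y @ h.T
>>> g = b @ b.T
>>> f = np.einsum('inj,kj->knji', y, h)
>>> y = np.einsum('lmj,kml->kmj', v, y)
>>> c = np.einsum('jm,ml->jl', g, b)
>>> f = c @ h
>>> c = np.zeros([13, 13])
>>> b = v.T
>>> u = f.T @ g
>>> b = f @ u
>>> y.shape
(2, 29, 13)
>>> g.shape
(5, 5)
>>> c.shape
(13, 13)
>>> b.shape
(5, 5)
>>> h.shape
(13, 2)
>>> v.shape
(2, 29, 13)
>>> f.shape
(5, 2)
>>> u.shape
(2, 5)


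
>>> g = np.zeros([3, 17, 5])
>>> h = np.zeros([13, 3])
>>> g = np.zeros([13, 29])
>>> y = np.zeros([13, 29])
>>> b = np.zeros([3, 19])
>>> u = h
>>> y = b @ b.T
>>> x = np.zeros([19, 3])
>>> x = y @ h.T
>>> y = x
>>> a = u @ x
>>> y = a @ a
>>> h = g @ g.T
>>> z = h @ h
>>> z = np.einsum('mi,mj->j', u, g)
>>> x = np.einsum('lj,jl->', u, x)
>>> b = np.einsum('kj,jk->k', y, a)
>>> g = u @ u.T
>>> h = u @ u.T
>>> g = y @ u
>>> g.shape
(13, 3)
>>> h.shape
(13, 13)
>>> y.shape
(13, 13)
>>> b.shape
(13,)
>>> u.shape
(13, 3)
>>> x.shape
()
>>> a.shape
(13, 13)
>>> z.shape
(29,)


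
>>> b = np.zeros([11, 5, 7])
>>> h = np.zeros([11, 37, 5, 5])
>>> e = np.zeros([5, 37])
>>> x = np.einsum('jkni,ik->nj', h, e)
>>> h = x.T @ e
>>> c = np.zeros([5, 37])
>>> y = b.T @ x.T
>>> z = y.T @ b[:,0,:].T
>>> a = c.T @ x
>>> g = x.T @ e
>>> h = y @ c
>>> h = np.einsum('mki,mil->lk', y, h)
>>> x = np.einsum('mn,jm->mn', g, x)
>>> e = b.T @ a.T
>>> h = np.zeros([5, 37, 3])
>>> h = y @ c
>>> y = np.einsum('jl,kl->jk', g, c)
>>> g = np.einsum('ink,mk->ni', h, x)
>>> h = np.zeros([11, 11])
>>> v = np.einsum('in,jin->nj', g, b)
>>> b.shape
(11, 5, 7)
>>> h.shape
(11, 11)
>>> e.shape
(7, 5, 37)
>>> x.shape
(11, 37)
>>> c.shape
(5, 37)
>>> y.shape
(11, 5)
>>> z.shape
(5, 5, 11)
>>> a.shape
(37, 11)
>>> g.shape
(5, 7)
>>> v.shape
(7, 11)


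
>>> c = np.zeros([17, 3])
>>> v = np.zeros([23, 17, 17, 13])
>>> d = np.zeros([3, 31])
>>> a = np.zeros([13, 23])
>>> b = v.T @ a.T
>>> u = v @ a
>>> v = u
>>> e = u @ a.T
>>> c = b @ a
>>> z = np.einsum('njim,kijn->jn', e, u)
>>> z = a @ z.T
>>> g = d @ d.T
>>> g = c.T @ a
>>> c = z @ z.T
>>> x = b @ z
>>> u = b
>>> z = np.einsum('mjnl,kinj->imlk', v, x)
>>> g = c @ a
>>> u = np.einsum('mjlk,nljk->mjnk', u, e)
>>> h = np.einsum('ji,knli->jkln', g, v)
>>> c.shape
(13, 13)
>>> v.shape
(23, 17, 17, 23)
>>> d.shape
(3, 31)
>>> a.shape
(13, 23)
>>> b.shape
(13, 17, 17, 13)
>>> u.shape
(13, 17, 23, 13)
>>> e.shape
(23, 17, 17, 13)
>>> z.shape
(17, 23, 23, 13)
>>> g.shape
(13, 23)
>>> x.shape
(13, 17, 17, 17)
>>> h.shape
(13, 23, 17, 17)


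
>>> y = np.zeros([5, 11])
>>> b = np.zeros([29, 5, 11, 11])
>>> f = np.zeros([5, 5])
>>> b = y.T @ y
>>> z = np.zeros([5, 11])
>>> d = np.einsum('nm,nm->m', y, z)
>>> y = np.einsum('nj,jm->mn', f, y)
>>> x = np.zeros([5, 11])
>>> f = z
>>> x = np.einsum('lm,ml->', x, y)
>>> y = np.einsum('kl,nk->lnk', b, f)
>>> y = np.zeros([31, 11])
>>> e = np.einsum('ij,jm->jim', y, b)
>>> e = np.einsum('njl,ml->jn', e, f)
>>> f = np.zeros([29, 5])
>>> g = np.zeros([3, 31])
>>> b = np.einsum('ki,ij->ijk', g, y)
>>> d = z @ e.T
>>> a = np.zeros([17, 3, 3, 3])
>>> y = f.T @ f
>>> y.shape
(5, 5)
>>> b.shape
(31, 11, 3)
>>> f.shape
(29, 5)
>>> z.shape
(5, 11)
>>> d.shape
(5, 31)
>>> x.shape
()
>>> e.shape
(31, 11)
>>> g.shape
(3, 31)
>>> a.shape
(17, 3, 3, 3)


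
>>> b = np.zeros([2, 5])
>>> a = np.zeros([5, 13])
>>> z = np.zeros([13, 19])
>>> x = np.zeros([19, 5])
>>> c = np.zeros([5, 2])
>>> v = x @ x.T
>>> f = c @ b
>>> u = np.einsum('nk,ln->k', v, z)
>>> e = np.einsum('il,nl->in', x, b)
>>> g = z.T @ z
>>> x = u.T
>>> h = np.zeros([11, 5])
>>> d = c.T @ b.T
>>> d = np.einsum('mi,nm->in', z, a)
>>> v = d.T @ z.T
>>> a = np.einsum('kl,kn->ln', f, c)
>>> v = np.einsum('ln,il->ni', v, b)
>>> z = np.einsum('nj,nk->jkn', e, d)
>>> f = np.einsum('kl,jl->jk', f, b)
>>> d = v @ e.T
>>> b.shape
(2, 5)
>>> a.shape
(5, 2)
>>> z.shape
(2, 5, 19)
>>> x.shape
(19,)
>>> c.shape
(5, 2)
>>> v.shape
(13, 2)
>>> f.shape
(2, 5)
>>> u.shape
(19,)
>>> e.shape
(19, 2)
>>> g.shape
(19, 19)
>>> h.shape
(11, 5)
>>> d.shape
(13, 19)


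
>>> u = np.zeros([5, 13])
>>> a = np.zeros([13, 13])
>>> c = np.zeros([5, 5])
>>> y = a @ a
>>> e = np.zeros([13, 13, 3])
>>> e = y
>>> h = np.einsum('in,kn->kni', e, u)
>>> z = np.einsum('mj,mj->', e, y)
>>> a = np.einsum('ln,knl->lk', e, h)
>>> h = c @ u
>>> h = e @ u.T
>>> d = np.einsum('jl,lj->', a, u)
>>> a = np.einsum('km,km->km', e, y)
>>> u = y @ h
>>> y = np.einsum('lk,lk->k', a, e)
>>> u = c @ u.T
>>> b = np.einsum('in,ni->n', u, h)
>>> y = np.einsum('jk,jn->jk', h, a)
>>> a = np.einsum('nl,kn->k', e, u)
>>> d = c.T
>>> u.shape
(5, 13)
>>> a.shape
(5,)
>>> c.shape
(5, 5)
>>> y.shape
(13, 5)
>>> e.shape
(13, 13)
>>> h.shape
(13, 5)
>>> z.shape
()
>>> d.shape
(5, 5)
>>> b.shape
(13,)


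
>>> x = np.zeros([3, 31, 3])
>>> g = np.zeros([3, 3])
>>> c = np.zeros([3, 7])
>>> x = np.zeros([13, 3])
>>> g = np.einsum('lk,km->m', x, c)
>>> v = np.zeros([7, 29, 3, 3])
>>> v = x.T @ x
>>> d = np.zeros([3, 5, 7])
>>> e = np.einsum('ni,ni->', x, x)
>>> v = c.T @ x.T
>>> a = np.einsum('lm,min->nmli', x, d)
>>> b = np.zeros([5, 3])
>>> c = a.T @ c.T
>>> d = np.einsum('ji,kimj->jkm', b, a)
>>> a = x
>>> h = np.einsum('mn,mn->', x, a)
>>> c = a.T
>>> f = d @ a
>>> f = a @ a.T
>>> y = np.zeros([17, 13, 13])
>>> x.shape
(13, 3)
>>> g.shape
(7,)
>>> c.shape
(3, 13)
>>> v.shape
(7, 13)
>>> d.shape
(5, 7, 13)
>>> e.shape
()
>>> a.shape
(13, 3)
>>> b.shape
(5, 3)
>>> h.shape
()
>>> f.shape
(13, 13)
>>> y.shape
(17, 13, 13)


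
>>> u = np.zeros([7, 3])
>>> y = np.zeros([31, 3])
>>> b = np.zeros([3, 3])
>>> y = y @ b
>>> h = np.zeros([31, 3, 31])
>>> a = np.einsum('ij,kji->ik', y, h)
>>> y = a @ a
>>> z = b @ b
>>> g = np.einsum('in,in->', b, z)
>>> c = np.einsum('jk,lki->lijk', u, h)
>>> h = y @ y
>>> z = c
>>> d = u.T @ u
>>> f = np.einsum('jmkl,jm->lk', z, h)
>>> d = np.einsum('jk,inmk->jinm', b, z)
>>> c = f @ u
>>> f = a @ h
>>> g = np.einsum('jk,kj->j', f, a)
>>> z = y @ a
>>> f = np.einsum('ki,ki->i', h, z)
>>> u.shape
(7, 3)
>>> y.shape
(31, 31)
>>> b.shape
(3, 3)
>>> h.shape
(31, 31)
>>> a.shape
(31, 31)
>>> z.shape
(31, 31)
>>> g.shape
(31,)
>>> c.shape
(3, 3)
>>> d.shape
(3, 31, 31, 7)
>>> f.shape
(31,)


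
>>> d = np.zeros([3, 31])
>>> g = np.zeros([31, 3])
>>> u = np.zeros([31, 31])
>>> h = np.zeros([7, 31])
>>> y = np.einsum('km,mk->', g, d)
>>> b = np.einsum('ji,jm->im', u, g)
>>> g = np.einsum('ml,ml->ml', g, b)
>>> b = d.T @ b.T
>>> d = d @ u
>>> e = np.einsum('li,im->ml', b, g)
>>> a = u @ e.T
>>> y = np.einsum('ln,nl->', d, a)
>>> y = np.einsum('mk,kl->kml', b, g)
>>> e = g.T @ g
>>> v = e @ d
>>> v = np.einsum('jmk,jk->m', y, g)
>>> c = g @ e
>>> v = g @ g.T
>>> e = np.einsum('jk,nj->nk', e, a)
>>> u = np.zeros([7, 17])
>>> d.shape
(3, 31)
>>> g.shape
(31, 3)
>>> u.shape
(7, 17)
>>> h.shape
(7, 31)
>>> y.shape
(31, 31, 3)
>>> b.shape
(31, 31)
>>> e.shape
(31, 3)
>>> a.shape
(31, 3)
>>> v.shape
(31, 31)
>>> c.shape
(31, 3)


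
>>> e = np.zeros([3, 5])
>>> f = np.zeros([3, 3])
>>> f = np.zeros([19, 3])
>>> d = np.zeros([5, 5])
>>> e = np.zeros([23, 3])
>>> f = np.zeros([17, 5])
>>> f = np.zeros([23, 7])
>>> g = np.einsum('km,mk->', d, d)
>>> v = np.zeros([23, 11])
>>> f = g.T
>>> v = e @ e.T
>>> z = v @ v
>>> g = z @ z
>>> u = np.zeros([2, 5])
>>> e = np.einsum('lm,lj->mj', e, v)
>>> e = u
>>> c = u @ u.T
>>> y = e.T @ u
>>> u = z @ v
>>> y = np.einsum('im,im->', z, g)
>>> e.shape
(2, 5)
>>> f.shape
()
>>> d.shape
(5, 5)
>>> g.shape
(23, 23)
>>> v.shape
(23, 23)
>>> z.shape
(23, 23)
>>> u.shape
(23, 23)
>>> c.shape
(2, 2)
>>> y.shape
()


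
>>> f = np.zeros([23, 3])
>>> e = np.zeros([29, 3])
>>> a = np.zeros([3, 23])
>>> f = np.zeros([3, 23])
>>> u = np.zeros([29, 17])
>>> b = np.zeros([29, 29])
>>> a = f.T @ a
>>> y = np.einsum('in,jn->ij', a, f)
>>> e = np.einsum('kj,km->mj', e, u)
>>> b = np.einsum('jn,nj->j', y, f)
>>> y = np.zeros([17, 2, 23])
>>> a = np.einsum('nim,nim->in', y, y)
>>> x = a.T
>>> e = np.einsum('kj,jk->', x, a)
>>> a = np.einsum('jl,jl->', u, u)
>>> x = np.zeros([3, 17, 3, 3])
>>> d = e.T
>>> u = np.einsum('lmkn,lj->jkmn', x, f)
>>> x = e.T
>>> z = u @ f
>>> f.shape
(3, 23)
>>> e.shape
()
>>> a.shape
()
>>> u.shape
(23, 3, 17, 3)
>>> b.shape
(23,)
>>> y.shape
(17, 2, 23)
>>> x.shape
()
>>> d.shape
()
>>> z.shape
(23, 3, 17, 23)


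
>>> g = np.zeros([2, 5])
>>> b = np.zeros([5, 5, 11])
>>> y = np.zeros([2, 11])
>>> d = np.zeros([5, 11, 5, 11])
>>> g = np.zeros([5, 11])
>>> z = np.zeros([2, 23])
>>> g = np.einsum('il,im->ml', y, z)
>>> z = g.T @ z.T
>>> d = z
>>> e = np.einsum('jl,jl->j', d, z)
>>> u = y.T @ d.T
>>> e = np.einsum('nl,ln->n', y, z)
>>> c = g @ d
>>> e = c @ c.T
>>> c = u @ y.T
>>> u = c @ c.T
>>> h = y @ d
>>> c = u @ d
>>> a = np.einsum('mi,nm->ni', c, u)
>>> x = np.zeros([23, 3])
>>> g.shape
(23, 11)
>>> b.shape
(5, 5, 11)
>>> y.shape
(2, 11)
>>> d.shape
(11, 2)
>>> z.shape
(11, 2)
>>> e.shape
(23, 23)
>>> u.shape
(11, 11)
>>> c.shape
(11, 2)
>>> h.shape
(2, 2)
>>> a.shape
(11, 2)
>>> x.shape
(23, 3)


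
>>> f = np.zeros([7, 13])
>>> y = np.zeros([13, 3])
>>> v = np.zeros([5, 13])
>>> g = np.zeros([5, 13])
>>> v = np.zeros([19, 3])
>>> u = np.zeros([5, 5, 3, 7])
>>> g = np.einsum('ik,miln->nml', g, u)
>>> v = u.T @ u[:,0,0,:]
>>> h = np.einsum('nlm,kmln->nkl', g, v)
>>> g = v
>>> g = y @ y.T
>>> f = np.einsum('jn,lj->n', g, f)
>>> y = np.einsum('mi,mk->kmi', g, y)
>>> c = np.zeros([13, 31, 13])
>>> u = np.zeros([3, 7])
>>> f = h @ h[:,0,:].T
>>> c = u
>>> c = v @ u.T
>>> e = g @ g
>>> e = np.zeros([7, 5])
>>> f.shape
(7, 7, 7)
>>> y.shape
(3, 13, 13)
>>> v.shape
(7, 3, 5, 7)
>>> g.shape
(13, 13)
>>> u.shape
(3, 7)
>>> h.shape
(7, 7, 5)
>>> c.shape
(7, 3, 5, 3)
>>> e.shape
(7, 5)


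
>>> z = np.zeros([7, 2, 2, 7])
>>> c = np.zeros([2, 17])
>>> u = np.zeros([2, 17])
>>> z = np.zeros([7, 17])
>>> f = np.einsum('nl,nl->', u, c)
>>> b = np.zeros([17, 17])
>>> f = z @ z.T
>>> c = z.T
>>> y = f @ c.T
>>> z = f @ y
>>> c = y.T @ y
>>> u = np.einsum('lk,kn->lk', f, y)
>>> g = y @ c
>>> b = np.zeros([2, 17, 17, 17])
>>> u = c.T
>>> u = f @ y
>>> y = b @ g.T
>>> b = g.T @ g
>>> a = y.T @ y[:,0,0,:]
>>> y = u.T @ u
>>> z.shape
(7, 17)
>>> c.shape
(17, 17)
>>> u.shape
(7, 17)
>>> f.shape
(7, 7)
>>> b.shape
(17, 17)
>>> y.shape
(17, 17)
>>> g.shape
(7, 17)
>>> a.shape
(7, 17, 17, 7)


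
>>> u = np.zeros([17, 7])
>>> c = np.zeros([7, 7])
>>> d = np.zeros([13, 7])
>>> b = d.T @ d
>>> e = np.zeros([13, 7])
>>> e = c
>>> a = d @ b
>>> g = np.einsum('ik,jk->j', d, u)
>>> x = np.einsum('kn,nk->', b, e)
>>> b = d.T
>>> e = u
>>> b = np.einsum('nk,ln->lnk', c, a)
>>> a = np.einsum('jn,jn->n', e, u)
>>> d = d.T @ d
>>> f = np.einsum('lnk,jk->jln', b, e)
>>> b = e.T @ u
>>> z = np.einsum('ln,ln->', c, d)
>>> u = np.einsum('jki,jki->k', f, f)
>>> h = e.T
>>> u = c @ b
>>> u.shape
(7, 7)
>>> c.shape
(7, 7)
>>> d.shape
(7, 7)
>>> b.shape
(7, 7)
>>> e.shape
(17, 7)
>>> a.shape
(7,)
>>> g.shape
(17,)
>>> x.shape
()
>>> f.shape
(17, 13, 7)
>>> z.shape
()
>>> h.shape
(7, 17)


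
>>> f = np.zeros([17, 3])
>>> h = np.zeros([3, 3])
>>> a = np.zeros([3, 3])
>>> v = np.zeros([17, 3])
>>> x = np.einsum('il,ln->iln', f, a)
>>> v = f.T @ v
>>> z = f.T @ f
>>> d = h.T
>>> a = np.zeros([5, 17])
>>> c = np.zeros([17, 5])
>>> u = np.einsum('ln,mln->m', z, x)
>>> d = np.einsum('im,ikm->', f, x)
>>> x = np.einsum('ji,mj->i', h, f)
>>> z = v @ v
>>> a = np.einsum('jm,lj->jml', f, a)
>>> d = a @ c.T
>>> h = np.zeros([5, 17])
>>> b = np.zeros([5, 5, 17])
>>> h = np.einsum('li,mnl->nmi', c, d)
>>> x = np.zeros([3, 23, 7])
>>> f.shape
(17, 3)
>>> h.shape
(3, 17, 5)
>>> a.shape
(17, 3, 5)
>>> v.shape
(3, 3)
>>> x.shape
(3, 23, 7)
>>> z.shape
(3, 3)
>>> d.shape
(17, 3, 17)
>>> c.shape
(17, 5)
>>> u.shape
(17,)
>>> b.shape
(5, 5, 17)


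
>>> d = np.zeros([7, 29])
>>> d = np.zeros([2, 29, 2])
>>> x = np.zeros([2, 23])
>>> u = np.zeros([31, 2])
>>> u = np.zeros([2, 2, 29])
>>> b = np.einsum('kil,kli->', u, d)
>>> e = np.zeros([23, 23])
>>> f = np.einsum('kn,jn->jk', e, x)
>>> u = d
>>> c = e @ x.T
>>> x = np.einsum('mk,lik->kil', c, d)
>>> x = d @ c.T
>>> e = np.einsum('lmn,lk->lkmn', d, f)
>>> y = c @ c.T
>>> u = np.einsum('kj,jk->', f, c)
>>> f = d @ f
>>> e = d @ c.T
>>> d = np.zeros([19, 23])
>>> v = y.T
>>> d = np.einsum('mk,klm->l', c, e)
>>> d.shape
(29,)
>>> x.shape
(2, 29, 23)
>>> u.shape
()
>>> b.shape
()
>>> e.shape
(2, 29, 23)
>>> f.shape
(2, 29, 23)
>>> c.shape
(23, 2)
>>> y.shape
(23, 23)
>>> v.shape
(23, 23)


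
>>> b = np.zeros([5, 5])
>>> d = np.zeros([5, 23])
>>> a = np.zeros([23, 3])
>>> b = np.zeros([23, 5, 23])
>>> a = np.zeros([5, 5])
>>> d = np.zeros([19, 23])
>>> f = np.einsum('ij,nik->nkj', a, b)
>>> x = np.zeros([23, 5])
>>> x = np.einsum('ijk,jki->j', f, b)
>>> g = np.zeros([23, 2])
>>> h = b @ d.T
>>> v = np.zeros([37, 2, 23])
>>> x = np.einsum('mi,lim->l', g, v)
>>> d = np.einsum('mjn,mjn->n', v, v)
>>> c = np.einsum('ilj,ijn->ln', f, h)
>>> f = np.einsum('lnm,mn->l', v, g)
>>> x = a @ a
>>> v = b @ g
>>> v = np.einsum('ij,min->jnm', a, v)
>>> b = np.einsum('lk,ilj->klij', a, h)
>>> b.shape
(5, 5, 23, 19)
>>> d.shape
(23,)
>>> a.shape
(5, 5)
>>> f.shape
(37,)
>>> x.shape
(5, 5)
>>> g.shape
(23, 2)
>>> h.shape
(23, 5, 19)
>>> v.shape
(5, 2, 23)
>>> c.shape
(23, 19)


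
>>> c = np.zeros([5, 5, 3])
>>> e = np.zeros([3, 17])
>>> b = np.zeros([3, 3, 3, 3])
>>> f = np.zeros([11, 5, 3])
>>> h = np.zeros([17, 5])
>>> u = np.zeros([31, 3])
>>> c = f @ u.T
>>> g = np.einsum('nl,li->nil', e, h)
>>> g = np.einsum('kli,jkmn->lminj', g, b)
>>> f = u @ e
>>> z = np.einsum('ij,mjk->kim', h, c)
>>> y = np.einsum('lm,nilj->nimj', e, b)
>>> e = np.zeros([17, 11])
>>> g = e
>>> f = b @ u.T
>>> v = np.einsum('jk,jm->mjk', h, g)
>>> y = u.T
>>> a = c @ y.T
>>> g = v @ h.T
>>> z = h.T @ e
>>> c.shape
(11, 5, 31)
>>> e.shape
(17, 11)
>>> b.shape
(3, 3, 3, 3)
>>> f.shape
(3, 3, 3, 31)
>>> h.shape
(17, 5)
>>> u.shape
(31, 3)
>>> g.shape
(11, 17, 17)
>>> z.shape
(5, 11)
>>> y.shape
(3, 31)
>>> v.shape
(11, 17, 5)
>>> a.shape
(11, 5, 3)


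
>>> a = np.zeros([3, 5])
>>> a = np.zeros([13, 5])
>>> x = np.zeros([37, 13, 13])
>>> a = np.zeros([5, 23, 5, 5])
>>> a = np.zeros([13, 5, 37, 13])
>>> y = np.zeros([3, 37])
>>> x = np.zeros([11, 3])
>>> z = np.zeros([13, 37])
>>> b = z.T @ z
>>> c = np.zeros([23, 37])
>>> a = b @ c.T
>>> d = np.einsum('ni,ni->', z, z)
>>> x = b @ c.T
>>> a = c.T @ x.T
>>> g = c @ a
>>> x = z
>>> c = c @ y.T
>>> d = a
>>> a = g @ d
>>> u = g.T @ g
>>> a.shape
(23, 37)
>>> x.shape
(13, 37)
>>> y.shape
(3, 37)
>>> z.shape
(13, 37)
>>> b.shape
(37, 37)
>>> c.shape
(23, 3)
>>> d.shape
(37, 37)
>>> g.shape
(23, 37)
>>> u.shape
(37, 37)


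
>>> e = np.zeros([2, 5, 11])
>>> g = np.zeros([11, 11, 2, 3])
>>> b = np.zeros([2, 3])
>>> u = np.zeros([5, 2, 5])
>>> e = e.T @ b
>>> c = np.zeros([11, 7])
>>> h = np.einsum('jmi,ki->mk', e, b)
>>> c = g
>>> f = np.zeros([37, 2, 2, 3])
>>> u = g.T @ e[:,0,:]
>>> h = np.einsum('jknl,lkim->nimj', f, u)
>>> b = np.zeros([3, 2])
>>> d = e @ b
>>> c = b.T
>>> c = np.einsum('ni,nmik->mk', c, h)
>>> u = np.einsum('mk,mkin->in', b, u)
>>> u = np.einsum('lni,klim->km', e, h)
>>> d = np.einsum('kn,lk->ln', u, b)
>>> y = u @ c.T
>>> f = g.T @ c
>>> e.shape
(11, 5, 3)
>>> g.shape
(11, 11, 2, 3)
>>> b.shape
(3, 2)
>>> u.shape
(2, 37)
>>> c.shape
(11, 37)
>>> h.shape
(2, 11, 3, 37)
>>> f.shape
(3, 2, 11, 37)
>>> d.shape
(3, 37)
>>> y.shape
(2, 11)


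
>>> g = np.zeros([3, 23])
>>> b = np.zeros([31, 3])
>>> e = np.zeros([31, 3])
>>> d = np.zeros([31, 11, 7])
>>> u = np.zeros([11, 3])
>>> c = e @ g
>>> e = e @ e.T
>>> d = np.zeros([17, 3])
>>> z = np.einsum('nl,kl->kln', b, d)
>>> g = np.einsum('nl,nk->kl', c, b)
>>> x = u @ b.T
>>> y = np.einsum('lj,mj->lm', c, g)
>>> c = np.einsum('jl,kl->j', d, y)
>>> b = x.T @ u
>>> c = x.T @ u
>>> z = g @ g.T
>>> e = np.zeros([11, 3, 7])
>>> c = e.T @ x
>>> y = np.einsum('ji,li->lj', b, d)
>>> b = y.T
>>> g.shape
(3, 23)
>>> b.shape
(31, 17)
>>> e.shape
(11, 3, 7)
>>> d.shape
(17, 3)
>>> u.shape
(11, 3)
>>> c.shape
(7, 3, 31)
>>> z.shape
(3, 3)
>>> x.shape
(11, 31)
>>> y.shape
(17, 31)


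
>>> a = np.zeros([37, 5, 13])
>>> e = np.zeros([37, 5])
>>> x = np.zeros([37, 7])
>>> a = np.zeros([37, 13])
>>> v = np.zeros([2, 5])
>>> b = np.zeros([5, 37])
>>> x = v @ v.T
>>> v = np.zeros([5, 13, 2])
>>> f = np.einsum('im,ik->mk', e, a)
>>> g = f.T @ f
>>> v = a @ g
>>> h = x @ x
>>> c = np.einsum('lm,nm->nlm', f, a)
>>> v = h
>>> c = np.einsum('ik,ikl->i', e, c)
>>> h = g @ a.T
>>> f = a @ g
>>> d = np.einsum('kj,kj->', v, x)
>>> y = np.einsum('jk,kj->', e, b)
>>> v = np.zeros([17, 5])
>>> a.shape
(37, 13)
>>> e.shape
(37, 5)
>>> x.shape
(2, 2)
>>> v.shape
(17, 5)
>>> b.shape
(5, 37)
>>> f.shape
(37, 13)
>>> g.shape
(13, 13)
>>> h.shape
(13, 37)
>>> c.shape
(37,)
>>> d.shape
()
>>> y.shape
()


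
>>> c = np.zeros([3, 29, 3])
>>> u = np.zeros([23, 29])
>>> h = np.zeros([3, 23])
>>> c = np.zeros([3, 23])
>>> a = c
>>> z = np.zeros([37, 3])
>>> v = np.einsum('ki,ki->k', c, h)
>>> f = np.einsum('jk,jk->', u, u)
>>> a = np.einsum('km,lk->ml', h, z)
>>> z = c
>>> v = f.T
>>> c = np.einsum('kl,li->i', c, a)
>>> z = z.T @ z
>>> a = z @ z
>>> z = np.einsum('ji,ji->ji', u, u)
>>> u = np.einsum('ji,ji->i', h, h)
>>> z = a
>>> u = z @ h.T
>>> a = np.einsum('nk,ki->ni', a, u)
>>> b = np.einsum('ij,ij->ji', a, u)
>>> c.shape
(37,)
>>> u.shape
(23, 3)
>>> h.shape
(3, 23)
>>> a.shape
(23, 3)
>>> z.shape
(23, 23)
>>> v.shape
()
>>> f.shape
()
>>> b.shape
(3, 23)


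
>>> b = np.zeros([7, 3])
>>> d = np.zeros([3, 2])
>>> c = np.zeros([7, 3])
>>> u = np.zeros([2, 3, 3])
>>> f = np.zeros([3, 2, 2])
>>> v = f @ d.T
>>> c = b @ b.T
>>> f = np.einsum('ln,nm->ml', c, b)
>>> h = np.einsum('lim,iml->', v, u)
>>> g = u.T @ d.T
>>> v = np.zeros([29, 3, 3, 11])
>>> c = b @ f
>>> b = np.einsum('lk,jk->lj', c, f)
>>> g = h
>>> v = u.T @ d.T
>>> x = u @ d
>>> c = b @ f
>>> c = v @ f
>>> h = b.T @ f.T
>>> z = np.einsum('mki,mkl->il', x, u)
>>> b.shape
(7, 3)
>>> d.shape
(3, 2)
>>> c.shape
(3, 3, 7)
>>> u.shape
(2, 3, 3)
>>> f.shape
(3, 7)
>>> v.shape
(3, 3, 3)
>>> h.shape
(3, 3)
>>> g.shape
()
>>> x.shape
(2, 3, 2)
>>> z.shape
(2, 3)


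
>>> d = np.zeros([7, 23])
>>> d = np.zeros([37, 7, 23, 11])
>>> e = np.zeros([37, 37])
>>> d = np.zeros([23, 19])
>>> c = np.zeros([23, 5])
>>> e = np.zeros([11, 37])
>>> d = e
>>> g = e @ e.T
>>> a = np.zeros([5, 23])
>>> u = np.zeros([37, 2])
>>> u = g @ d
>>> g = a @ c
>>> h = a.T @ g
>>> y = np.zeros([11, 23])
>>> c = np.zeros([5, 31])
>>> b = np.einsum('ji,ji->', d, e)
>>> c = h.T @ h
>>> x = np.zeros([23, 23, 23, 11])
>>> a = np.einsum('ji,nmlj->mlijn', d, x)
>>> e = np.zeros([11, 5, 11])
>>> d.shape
(11, 37)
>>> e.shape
(11, 5, 11)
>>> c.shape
(5, 5)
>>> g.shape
(5, 5)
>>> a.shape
(23, 23, 37, 11, 23)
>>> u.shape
(11, 37)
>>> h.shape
(23, 5)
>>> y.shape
(11, 23)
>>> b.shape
()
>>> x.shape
(23, 23, 23, 11)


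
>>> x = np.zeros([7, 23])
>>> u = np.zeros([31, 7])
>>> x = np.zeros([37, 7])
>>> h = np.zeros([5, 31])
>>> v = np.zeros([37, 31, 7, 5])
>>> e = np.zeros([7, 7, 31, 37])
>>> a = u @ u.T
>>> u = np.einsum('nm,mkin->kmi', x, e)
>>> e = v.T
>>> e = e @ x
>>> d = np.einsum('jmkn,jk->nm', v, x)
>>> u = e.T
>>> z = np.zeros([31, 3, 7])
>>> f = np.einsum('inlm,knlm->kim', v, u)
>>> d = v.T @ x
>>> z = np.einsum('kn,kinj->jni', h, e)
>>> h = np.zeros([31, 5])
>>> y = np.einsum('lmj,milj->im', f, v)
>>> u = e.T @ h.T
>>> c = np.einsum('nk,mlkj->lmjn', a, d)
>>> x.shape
(37, 7)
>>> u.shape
(7, 31, 7, 31)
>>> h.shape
(31, 5)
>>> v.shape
(37, 31, 7, 5)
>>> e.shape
(5, 7, 31, 7)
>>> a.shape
(31, 31)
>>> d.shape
(5, 7, 31, 7)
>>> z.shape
(7, 31, 7)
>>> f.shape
(7, 37, 5)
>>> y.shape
(31, 37)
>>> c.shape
(7, 5, 7, 31)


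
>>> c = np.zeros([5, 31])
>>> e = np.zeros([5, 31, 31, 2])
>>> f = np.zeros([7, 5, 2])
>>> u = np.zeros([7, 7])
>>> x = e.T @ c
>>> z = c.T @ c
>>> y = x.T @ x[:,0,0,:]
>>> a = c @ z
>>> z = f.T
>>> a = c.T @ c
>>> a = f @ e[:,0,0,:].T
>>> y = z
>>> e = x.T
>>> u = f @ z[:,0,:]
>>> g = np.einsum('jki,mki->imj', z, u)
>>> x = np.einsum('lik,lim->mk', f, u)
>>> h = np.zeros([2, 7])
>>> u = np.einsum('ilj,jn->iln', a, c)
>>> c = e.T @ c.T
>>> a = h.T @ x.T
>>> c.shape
(2, 31, 31, 5)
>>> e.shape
(31, 31, 31, 2)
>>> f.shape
(7, 5, 2)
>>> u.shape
(7, 5, 31)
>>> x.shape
(7, 2)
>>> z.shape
(2, 5, 7)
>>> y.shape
(2, 5, 7)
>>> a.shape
(7, 7)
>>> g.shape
(7, 7, 2)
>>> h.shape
(2, 7)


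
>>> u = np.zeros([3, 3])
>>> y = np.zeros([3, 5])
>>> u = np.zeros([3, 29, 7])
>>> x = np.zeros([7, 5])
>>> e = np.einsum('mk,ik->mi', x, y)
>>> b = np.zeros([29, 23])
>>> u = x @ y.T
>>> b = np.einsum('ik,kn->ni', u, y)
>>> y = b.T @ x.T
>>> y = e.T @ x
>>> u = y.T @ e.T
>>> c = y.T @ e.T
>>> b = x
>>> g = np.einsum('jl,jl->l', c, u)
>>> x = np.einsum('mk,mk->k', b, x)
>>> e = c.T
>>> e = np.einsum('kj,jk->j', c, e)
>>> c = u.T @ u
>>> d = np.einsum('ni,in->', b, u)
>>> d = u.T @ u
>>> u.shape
(5, 7)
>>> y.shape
(3, 5)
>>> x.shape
(5,)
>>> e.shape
(7,)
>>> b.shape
(7, 5)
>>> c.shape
(7, 7)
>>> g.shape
(7,)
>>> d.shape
(7, 7)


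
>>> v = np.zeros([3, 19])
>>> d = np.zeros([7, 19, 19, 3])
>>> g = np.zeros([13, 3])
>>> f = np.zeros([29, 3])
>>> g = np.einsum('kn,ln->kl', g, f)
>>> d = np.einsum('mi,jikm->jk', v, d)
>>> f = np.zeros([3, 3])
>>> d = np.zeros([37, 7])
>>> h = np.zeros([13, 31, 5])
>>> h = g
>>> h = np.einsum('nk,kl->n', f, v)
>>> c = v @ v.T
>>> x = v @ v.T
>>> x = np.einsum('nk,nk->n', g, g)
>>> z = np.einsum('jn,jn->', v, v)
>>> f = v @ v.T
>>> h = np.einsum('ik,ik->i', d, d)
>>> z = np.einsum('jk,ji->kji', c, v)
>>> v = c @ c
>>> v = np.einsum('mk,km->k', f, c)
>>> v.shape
(3,)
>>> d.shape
(37, 7)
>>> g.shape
(13, 29)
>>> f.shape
(3, 3)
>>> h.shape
(37,)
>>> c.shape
(3, 3)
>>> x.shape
(13,)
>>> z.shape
(3, 3, 19)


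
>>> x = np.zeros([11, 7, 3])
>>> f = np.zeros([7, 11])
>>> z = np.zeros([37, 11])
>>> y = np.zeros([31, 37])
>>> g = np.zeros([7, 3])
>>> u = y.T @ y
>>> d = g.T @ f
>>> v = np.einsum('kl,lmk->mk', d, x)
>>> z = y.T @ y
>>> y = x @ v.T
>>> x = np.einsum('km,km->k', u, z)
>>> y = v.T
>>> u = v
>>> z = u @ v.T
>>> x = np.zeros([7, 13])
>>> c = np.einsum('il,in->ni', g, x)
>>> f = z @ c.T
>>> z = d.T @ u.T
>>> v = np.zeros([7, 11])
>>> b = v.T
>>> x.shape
(7, 13)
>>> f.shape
(7, 13)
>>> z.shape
(11, 7)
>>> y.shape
(3, 7)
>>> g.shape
(7, 3)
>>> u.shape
(7, 3)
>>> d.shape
(3, 11)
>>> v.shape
(7, 11)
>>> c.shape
(13, 7)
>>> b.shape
(11, 7)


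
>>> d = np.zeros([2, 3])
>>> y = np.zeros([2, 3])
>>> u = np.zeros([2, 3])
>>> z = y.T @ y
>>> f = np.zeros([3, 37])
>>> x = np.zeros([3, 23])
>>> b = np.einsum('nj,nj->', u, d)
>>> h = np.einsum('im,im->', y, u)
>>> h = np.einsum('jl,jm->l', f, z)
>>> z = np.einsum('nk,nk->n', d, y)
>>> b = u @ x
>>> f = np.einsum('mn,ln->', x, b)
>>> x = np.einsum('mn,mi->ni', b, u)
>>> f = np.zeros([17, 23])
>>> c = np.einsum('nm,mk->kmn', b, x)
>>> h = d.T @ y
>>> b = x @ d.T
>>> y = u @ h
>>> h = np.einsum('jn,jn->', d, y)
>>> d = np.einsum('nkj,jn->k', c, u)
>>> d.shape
(23,)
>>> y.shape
(2, 3)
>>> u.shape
(2, 3)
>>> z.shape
(2,)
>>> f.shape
(17, 23)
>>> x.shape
(23, 3)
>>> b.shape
(23, 2)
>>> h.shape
()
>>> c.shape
(3, 23, 2)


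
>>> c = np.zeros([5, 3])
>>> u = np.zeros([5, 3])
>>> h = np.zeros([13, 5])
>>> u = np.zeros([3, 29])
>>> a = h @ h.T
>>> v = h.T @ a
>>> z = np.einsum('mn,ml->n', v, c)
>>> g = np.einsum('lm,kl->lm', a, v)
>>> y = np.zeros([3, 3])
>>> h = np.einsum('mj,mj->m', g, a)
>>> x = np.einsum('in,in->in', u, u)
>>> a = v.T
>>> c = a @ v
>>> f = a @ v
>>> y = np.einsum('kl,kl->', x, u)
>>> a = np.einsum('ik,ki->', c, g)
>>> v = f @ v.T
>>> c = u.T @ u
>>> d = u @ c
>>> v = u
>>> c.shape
(29, 29)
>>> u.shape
(3, 29)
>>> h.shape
(13,)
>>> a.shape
()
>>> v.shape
(3, 29)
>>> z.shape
(13,)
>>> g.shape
(13, 13)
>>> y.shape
()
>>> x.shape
(3, 29)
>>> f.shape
(13, 13)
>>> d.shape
(3, 29)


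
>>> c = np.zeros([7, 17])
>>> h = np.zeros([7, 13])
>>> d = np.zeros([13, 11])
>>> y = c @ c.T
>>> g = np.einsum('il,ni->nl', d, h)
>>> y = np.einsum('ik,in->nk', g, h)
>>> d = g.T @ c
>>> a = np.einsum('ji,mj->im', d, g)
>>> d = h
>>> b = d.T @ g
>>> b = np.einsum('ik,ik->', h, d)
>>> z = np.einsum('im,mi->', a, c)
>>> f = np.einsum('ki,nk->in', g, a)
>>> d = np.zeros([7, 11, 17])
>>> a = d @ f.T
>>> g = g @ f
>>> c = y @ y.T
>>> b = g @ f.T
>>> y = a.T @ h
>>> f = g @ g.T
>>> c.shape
(13, 13)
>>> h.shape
(7, 13)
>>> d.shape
(7, 11, 17)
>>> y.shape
(11, 11, 13)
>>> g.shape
(7, 17)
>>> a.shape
(7, 11, 11)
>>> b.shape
(7, 11)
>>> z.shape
()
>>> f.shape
(7, 7)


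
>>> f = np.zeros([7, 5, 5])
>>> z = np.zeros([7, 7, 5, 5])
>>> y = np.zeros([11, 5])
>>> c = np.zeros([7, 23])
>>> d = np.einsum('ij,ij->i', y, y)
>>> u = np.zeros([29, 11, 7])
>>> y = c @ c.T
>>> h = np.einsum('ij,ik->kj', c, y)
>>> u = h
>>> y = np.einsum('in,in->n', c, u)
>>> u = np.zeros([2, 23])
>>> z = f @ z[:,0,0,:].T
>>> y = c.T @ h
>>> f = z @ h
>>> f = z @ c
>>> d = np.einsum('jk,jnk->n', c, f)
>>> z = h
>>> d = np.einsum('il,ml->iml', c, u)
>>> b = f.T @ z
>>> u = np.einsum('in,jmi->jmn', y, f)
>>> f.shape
(7, 5, 23)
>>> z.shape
(7, 23)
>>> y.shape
(23, 23)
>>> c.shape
(7, 23)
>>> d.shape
(7, 2, 23)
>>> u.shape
(7, 5, 23)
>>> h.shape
(7, 23)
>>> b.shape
(23, 5, 23)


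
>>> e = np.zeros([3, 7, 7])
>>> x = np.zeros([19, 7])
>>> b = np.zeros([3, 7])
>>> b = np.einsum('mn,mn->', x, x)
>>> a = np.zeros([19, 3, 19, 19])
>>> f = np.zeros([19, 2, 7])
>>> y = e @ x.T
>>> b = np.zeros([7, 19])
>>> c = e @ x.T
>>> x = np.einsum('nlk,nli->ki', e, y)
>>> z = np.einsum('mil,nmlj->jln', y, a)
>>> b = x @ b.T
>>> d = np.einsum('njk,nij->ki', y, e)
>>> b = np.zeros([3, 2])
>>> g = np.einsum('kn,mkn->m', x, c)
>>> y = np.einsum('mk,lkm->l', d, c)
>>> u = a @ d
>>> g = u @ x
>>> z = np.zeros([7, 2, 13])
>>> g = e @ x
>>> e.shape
(3, 7, 7)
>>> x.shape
(7, 19)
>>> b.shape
(3, 2)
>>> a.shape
(19, 3, 19, 19)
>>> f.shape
(19, 2, 7)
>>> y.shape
(3,)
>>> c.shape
(3, 7, 19)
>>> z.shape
(7, 2, 13)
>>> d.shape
(19, 7)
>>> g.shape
(3, 7, 19)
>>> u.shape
(19, 3, 19, 7)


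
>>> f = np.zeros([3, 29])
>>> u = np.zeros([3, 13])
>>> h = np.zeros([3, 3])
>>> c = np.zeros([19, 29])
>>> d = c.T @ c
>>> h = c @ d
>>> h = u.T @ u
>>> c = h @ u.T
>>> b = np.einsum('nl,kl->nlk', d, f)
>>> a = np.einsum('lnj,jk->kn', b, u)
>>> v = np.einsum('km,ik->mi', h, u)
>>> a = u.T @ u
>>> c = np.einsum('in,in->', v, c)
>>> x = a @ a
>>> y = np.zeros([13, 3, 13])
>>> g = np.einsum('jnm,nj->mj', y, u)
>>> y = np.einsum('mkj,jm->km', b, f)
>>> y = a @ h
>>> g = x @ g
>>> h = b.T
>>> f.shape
(3, 29)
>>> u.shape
(3, 13)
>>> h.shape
(3, 29, 29)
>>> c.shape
()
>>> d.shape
(29, 29)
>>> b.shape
(29, 29, 3)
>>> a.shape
(13, 13)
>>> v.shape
(13, 3)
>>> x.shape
(13, 13)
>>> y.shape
(13, 13)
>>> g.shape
(13, 13)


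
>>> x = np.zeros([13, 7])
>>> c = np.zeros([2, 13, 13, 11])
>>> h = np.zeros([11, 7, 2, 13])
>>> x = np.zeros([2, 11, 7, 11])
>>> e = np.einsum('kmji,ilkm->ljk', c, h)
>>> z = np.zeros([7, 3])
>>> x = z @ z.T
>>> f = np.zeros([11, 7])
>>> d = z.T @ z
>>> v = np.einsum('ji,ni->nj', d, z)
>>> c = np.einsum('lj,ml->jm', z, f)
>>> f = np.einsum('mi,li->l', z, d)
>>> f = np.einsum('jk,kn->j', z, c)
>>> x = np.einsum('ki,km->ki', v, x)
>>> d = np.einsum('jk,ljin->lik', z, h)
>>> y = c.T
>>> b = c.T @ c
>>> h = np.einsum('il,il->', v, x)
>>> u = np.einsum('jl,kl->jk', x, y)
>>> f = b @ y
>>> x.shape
(7, 3)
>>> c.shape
(3, 11)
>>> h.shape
()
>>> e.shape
(7, 13, 2)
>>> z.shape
(7, 3)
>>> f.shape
(11, 3)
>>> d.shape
(11, 2, 3)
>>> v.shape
(7, 3)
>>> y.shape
(11, 3)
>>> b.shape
(11, 11)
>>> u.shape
(7, 11)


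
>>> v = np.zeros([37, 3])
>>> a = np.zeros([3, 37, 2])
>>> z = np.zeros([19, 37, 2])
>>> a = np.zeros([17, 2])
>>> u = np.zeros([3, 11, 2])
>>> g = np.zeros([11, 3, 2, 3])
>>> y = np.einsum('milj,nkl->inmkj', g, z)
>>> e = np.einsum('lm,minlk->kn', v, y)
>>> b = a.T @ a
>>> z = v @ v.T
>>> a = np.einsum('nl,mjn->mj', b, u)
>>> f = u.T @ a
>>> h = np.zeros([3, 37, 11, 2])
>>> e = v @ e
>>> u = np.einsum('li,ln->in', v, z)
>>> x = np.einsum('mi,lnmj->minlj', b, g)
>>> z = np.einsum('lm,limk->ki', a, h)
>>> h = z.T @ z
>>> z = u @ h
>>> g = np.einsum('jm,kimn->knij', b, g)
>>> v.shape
(37, 3)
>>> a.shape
(3, 11)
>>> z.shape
(3, 37)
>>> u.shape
(3, 37)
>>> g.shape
(11, 3, 3, 2)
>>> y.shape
(3, 19, 11, 37, 3)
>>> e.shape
(37, 11)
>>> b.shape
(2, 2)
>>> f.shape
(2, 11, 11)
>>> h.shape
(37, 37)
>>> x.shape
(2, 2, 3, 11, 3)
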